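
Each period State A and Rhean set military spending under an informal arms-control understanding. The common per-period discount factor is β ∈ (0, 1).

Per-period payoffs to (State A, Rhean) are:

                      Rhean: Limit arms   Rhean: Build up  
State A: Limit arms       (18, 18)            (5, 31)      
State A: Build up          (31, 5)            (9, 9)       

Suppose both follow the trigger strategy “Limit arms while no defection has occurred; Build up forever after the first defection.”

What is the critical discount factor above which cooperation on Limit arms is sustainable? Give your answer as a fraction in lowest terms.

Cooperation forever yields 18 each period: 18/(1−β).
Deviating yields 31 once, then 9 forever: 31 + 9β/(1−β).
No profitable deviation requires 18/(1−β) ≥ 31 + 9β/(1−β).
Multiplying by (1−β): 18 ≥ 31(1−β) + 9β = 31 − 22β.
So 22β ≥ 13, i.e. β ≥ 13/22.

13/22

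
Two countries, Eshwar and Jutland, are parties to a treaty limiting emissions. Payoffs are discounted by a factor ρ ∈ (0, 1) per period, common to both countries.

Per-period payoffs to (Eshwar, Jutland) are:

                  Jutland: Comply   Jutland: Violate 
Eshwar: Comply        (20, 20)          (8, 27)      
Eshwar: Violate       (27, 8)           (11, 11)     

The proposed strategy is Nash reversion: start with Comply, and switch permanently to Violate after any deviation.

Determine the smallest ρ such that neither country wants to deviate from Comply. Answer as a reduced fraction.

7/16

Cooperation forever yields 20 each period: 20/(1−ρ).
Deviating yields 27 once, then 11 forever: 27 + 11ρ/(1−ρ).
No profitable deviation requires 20/(1−ρ) ≥ 27 + 11ρ/(1−ρ).
Multiplying by (1−ρ): 20 ≥ 27(1−ρ) + 11ρ = 27 − 16ρ.
So 16ρ ≥ 7, i.e. ρ ≥ 7/16.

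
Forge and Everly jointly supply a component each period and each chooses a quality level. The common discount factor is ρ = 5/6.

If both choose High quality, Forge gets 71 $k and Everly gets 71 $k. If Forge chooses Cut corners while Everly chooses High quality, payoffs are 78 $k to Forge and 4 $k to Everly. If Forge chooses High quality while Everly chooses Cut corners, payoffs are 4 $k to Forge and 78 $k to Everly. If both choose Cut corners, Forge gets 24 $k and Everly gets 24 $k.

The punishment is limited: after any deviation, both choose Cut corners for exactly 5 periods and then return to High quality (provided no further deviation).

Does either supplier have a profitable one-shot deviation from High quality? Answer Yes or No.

No

Comparing payoff streams over the 6 periods until play realigns: cooperate → 71(1+ρ+…+ρ^5); deviate → 78 + 24(ρ+…+ρ^5).
Cooperation is sustained iff (71−24)(ρ+…+ρ^5) ≥ 78−71.
ρ+…+ρ^5 = 5/6·(1−(5/6)^5)/(1−5/6) = 2.9906, and (78−71)/(71−24) = 0.1489.
2.9906 ≥ 0.1489, so cooperation is sustainable.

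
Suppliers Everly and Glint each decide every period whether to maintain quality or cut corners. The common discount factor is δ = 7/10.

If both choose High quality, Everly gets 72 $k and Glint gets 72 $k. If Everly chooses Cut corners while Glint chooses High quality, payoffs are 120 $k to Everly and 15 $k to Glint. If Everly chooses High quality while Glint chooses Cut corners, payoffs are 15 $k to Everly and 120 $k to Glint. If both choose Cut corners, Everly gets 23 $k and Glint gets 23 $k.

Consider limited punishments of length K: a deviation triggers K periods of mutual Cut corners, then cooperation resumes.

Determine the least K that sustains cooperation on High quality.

2

Need Σ_{k=1}^{K} δ^k ≥ (120−72)/(72−23) = 0.9796 at δ = 7/10.
At K = 1 the sum is 0.7000 < 0.9796; at K = 2 it is 1.1900 ≥ 0.9796.
So the minimum punishment length is K = 2.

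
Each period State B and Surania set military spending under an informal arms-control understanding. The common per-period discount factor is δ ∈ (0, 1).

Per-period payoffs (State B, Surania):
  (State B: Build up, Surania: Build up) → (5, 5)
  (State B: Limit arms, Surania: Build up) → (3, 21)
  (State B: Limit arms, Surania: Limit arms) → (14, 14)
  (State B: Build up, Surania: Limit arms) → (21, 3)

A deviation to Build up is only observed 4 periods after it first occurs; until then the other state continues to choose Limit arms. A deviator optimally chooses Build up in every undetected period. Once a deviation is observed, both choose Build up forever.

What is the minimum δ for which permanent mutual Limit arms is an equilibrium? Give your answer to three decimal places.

0.813

Deviating for the 4 undetected periods gains 21−14 = 7 per period over cooperation, then loses 14−5 = 9 per period forever once punishment starts.
Gain: 7(1 + δ + … + δ^3); loss: 9·δ^4/(1−δ).
No profitable deviation ⇔ 7(1−δ^4) ≤ 9·δ^4, i.e. δ^4 ≥ 7/(7+9) = 7/16.
Hence δ ≥ (7/16)^(1/4) ≈ 0.813.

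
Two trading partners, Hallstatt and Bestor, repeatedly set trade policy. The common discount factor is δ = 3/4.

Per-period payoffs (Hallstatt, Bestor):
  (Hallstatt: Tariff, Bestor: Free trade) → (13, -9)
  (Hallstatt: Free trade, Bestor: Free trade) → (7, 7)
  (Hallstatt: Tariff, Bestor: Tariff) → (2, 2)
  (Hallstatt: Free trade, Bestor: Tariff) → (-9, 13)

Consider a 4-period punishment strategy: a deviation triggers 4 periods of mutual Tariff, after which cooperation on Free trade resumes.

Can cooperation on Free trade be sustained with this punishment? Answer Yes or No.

Yes

IC: δ+…+δ^4 ≥ (13−7)/(7−2) = 6/5.
At δ = 3/4: partial sum = 2.0508 ≥ 1.2000. Cooperation sustainable.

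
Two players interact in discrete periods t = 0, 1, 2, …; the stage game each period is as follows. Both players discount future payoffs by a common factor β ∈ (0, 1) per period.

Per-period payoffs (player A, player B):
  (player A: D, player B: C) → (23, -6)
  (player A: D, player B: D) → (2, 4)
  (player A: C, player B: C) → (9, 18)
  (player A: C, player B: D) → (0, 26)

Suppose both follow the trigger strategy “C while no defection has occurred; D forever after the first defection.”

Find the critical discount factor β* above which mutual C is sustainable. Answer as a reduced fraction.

2/3

For player A: deviation gain 23−9 = 14, per-period punishment loss 9−2 = 7. IC gives β ≥ 14/21 = 2/3.
For player B: gain 8, loss 14 per period, so β ≥ 8/22 = 4/11.
The tighter constraint is player A's, so cooperation needs β ≥ 2/3.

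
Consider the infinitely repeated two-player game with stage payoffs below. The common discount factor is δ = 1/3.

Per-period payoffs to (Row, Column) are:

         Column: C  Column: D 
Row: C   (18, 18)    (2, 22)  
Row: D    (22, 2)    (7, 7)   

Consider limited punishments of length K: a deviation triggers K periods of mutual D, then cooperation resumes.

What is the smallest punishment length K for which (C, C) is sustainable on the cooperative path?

2

Need Σ_{k=1}^{K} δ^k ≥ (22−18)/(18−7) = 0.3636 at δ = 1/3.
At K = 1 the sum is 0.3333 < 0.3636; at K = 2 it is 0.4444 ≥ 0.3636.
So the minimum punishment length is K = 2.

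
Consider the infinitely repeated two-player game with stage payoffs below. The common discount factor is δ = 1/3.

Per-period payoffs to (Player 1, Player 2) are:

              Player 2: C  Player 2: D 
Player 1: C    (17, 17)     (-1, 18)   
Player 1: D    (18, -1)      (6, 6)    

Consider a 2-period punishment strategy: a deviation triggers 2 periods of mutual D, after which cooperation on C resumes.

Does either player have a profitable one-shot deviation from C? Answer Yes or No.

No

A one-shot deviation gives 18 now, then 6 for 2 periods, then back to 17.
Gain from deviating: (18−17) today; loss: (17−6) in each of the next 2 periods.
No-deviation condition: (17−6)(δ+…+δ^2) ≥ 18−17, i.e. δ+…+δ^2 ≥ 1/11.
At δ = 1/3: δ+…+δ^2 = 0.4444 ≥ 0.0909.
So cooperation is sustainable.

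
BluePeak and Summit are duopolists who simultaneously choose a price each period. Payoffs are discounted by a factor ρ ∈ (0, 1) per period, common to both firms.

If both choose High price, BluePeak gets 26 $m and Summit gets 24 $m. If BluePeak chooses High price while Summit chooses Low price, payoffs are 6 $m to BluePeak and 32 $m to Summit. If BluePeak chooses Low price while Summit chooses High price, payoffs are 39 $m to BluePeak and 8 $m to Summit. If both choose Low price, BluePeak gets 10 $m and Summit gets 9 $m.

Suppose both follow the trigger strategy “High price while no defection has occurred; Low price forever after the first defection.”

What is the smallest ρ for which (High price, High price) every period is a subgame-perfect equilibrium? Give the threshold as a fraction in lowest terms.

For BluePeak: deviation gain 39−26 = 13, per-period punishment loss 26−10 = 16. IC gives ρ ≥ 13/29.
For Summit: gain 8, loss 15 per period, so ρ ≥ 8/23.
The tighter constraint is BluePeak's, so cooperation needs ρ ≥ 13/29.

13/29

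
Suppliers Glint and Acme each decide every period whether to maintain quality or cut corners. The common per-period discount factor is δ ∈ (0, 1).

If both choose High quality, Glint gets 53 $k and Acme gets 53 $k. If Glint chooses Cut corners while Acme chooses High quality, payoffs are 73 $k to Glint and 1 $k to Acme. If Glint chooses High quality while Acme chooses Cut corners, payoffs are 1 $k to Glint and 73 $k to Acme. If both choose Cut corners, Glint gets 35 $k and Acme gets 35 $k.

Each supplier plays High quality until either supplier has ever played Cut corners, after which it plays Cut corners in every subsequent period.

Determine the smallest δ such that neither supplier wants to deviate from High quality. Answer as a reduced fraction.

10/19

Under grim trigger the critical discount factor is (T−C)/(T−P) with T = 73, C = 53, P = 35.
δ* = (73−53)/(73−35) = 20/38 = 10/19.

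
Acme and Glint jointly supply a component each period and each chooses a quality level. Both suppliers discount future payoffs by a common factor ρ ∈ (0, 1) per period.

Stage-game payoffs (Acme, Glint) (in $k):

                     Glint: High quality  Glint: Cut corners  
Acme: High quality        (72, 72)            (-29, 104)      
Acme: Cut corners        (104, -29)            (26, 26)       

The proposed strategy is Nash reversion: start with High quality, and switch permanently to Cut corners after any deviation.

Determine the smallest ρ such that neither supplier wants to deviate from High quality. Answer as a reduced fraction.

Under grim trigger the critical discount factor is (T−C)/(T−P) with T = 104, C = 72, P = 26.
ρ* = (104−72)/(104−26) = 32/78 = 16/39.

16/39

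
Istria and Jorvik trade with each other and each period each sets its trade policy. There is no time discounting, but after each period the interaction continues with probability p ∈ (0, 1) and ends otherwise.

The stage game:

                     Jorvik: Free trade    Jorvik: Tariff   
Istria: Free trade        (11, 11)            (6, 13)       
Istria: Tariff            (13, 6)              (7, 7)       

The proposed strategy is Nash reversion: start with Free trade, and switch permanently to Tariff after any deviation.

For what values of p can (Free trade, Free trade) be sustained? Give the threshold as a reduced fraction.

With no time discounting, the continuation probability p plays the role of the discount factor.
Grim-trigger IC: 11/(1−p) ≥ 13 + 7p/(1−p) ⇒ p ≥ (13−11)/(13−7) = 1/3.

1/3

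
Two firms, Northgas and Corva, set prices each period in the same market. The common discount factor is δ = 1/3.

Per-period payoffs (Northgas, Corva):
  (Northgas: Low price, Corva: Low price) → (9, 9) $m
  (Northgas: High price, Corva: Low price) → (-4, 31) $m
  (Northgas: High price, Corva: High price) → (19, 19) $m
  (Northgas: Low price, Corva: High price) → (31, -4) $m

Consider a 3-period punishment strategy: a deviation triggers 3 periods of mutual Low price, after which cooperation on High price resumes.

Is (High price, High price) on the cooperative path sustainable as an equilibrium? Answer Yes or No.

IC: δ+…+δ^3 ≥ (31−19)/(19−9) = 6/5.
At δ = 1/3: partial sum = 0.4815 < 1.2000. Cooperation not sustainable.

No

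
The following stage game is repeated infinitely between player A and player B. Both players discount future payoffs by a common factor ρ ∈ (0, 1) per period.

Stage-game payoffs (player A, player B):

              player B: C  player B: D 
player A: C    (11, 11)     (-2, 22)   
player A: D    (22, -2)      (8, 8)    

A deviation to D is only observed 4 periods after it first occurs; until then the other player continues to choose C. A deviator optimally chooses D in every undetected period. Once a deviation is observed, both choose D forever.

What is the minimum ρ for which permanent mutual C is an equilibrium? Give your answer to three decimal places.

A deviator earns 22 for 4 periods, then 8 forever; cooperating earns 11 forever. Multiplying the IC by (1−ρ):
11 ≥ 22(1−ρ^4) + 8ρ^4, so 14·ρ^4 ≥ 11 and ρ^4 ≥ 11/14.
ρ ≥ (11/14)^(1/4) ≈ 0.941.

0.941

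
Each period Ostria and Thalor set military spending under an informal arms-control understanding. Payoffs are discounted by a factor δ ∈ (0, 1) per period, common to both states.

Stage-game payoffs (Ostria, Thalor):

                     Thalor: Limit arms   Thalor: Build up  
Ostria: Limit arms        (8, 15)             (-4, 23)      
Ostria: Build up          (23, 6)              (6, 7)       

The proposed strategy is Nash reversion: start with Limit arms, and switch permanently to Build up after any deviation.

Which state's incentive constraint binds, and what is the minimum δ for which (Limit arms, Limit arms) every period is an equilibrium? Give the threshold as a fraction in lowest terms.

Ostria's threshold: (23−8)/(23−6) = 15/17.
Thalor's threshold: (23−15)/(23−7) = 1/2.
15/17 > 1/2, so Ostria binds and δ* = 15/17.

Ostria; δ ≥ 15/17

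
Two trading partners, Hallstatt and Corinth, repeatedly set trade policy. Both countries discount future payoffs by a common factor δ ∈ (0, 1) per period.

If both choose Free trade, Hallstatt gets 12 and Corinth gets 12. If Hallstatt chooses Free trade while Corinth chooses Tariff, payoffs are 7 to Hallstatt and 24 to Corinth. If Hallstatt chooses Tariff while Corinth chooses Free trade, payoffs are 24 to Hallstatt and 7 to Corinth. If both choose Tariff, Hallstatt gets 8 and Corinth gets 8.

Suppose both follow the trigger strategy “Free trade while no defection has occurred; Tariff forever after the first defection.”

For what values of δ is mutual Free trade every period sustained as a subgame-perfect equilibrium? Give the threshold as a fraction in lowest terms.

3/4

12/(1−δ) ≥ 24 + 8δ/(1−δ)
12 ≥ 24 − 16δ
δ ≥ 12/16 = 3/4.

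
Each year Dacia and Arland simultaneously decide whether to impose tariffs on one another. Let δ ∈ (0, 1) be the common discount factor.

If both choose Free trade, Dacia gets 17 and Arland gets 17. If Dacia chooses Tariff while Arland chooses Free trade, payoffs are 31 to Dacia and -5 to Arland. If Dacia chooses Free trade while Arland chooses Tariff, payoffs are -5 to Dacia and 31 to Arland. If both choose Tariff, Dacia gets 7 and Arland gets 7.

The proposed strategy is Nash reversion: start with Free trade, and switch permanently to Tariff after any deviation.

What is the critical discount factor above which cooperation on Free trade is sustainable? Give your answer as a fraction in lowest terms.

Under grim trigger the critical discount factor is (T−C)/(T−P) with T = 31, C = 17, P = 7.
δ* = (31−17)/(31−7) = 14/24 = 7/12.

7/12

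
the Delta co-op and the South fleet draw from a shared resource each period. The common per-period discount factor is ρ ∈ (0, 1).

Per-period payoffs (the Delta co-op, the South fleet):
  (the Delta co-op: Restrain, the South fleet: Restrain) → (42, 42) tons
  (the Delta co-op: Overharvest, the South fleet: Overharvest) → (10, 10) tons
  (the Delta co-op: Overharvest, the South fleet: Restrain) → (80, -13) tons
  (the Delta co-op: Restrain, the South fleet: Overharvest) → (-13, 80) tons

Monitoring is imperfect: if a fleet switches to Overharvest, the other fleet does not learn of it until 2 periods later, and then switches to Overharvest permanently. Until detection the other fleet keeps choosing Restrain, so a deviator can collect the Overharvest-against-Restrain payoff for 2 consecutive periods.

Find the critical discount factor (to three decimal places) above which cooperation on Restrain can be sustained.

0.737

Deviating for the 2 undetected periods gains 80−42 = 38 per period over cooperation, then loses 42−10 = 32 per period forever once punishment starts.
Gain: 38(1 + ρ + … + ρ^1); loss: 32·ρ^2/(1−ρ).
No profitable deviation ⇔ 38(1−ρ^2) ≤ 32·ρ^2, i.e. ρ^2 ≥ 38/(38+32) = 19/35.
Hence ρ ≥ (19/35)^(1/2) ≈ 0.737.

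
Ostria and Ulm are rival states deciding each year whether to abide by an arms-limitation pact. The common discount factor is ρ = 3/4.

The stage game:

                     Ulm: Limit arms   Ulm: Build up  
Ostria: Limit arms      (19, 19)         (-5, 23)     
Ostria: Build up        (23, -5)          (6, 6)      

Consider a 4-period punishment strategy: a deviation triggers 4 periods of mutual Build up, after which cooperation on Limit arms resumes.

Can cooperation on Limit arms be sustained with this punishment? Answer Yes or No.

A one-shot deviation gives 23 now, then 6 for 4 periods, then back to 19.
Gain from deviating: (23−19) today; loss: (19−6) in each of the next 4 periods.
No-deviation condition: (19−6)(ρ+…+ρ^4) ≥ 23−19, i.e. ρ+…+ρ^4 ≥ 4/13.
At ρ = 3/4: ρ+…+ρ^4 = 2.0508 ≥ 0.3077.
So cooperation is sustainable.

Yes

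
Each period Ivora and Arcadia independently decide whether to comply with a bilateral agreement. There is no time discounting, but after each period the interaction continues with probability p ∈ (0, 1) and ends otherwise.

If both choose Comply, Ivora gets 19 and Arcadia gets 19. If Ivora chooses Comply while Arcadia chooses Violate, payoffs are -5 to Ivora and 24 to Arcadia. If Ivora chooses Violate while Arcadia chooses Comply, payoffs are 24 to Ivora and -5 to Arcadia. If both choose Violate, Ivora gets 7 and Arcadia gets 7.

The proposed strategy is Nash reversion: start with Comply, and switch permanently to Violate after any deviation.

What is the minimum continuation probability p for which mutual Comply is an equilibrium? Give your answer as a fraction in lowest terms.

With no time discounting, the continuation probability p plays the role of the discount factor.
Grim-trigger IC: 19/(1−p) ≥ 24 + 7p/(1−p) ⇒ p ≥ (24−19)/(24−7) = 5/17.

5/17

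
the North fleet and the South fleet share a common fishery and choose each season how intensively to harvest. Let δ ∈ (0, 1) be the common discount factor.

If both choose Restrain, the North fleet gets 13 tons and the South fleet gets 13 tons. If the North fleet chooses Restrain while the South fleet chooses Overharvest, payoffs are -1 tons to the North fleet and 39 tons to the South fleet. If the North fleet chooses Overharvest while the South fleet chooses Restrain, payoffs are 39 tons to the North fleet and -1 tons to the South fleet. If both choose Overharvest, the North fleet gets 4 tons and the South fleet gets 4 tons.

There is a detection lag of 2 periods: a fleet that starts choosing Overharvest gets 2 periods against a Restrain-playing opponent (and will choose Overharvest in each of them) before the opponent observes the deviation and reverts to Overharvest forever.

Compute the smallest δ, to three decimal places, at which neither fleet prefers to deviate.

The best deviation is to choose Overharvest for all 2 undetected periods, earning 39 each, then 4 forever once detected.
Deviation value: 39(1−δ^2)/(1−δ) + 4δ^2/(1−δ); cooperation value: 13/(1−δ).
IC: 13 ≥ 39(1−δ^2) + 4δ^2 = 39 − 35δ^2.
So δ^2 ≥ 26/35, giving δ ≥ (26/35)^(1/2) ≈ 0.862.

0.862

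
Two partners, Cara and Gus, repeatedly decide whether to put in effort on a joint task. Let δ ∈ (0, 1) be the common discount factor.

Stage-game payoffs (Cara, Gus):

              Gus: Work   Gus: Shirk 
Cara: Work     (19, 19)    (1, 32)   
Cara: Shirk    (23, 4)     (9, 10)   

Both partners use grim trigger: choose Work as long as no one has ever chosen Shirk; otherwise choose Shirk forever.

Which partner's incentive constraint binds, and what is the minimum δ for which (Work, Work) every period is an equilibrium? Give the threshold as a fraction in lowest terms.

Cara: cooperation gives 19 each period; deviation gives 23 once then 9 forever.
  19/(1−δ) ≥ 23 + 9δ/(1−δ) ⇒ δ ≥ 4/14 = 2/7.
Gus: cooperation gives 19 each period; deviation gives 32 once then 10 forever.
  δ ≥ 13/22.
Both must hold, so the binding constraint is Gus's: δ ≥ 13/22.

Gus; δ ≥ 13/22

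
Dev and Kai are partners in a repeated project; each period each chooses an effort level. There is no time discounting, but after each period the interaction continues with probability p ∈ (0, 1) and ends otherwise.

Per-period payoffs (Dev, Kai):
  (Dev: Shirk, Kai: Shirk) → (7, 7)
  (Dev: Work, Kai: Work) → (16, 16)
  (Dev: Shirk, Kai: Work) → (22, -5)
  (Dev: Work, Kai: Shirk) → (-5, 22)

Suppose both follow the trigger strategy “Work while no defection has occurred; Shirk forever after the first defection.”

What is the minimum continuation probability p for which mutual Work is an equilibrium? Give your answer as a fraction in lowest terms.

2/5

Expected cooperation value is 16 + p·16 + p²·16 + … = 16/(1−p); deviation gives 22 + p·7/(1−p).
16 ≥ 22(1−p) + 7p ⇒ 15p ≥ 6 ⇒ p ≥ 6/15 = 2/5.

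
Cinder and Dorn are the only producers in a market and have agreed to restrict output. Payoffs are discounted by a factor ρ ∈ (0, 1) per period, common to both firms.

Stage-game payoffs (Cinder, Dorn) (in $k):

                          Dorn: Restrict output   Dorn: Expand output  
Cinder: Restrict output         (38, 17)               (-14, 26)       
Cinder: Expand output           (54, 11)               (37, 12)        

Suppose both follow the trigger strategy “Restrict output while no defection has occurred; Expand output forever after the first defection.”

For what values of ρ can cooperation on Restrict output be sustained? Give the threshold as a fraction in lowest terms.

16/17

For Cinder: deviation gain 54−38 = 16, per-period punishment loss 38−37 = 1. IC gives ρ ≥ 16/17.
For Dorn: gain 9, loss 5 per period, so ρ ≥ 9/14.
The tighter constraint is Cinder's, so cooperation needs ρ ≥ 16/17.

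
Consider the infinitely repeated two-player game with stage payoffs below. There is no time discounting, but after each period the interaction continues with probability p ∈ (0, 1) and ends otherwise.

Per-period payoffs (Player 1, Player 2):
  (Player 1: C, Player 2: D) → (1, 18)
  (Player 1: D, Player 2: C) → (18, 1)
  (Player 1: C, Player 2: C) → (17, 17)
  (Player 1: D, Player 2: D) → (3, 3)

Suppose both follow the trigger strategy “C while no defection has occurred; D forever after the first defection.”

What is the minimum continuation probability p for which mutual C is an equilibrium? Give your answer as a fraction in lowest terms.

1/15

Expected cooperation value is 17 + p·17 + p²·17 + … = 17/(1−p); deviation gives 18 + p·3/(1−p).
17 ≥ 18(1−p) + 3p ⇒ 15p ≥ 1 ⇒ p ≥ 1/15.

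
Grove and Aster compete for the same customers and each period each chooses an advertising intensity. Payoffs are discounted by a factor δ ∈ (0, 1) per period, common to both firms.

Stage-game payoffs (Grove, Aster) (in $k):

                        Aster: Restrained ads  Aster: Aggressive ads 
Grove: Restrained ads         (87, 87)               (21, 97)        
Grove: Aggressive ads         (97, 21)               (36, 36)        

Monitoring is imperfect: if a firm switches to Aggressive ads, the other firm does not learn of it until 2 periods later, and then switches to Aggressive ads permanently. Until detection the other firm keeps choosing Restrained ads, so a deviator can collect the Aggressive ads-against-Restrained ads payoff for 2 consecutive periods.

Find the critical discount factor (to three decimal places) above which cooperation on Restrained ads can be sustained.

Deviating for the 2 undetected periods gains 97−87 = 10 per period over cooperation, then loses 87−36 = 51 per period forever once punishment starts.
Gain: 10(1 + δ + … + δ^1); loss: 51·δ^2/(1−δ).
No profitable deviation ⇔ 10(1−δ^2) ≤ 51·δ^2, i.e. δ^2 ≥ 10/(10+51) = 10/61.
Hence δ ≥ (10/61)^(1/2) ≈ 0.405.

0.405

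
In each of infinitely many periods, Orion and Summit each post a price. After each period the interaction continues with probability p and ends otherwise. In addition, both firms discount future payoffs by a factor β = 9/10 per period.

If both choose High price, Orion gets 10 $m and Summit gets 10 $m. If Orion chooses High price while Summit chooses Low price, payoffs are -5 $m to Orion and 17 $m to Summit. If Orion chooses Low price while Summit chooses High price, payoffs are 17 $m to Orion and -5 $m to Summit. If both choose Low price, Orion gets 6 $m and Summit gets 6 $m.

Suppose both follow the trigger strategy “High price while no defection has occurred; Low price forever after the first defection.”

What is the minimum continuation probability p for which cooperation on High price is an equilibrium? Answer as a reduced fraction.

Expected continuation weight on next period's payoff is β·p = 9/10·p, which plays the role of the discount factor.
Cooperation requires 9/10·p ≥ (17−10)/(17−6) = 7/11, hence p ≥ 70/99.

70/99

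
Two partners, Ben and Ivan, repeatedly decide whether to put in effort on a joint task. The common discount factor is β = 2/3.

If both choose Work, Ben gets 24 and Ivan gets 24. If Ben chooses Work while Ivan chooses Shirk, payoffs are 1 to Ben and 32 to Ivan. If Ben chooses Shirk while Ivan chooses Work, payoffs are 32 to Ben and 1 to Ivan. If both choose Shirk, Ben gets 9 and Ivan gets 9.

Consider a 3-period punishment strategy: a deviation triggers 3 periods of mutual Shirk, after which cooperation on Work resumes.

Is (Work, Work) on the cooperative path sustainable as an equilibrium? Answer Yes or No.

Comparing payoff streams over the 4 periods until play realigns: cooperate → 24(1+β+…+β^3); deviate → 32 + 9(β+…+β^3).
Cooperation is sustained iff (24−9)(β+…+β^3) ≥ 32−24.
β+…+β^3 = 2/3·(1−(2/3)^3)/(1−2/3) = 1.4074, and (32−24)/(24−9) = 0.5333.
1.4074 ≥ 0.5333, so cooperation is sustainable.

Yes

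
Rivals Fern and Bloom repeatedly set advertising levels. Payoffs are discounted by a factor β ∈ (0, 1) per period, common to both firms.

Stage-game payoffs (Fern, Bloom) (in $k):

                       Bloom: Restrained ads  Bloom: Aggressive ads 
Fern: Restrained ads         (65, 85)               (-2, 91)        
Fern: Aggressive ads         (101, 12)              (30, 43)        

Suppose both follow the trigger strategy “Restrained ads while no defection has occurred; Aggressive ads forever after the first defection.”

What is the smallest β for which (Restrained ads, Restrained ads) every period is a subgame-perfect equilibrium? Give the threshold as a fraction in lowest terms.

36/71

Fern's threshold: (101−65)/(101−30) = 36/71.
Bloom's threshold: (91−85)/(91−43) = 1/8.
36/71 > 1/8, so Fern binds and β* = 36/71.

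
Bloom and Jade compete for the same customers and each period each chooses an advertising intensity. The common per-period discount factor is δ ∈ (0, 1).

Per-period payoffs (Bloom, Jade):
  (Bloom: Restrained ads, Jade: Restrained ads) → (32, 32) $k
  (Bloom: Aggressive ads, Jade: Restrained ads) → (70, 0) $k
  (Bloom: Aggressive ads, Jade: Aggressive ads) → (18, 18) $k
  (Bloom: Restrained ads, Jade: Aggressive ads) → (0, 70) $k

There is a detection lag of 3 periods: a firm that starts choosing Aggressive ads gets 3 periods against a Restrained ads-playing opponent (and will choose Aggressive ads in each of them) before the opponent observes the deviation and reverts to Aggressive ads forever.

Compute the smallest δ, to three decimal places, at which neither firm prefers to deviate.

0.901

The best deviation is to choose Aggressive ads for all 3 undetected periods, earning 70 each, then 18 forever once detected.
Deviation value: 70(1−δ^3)/(1−δ) + 18δ^3/(1−δ); cooperation value: 32/(1−δ).
IC: 32 ≥ 70(1−δ^3) + 18δ^3 = 70 − 52δ^3.
So δ^3 ≥ 38/52 = 19/26, giving δ ≥ (19/26)^(1/3) ≈ 0.901.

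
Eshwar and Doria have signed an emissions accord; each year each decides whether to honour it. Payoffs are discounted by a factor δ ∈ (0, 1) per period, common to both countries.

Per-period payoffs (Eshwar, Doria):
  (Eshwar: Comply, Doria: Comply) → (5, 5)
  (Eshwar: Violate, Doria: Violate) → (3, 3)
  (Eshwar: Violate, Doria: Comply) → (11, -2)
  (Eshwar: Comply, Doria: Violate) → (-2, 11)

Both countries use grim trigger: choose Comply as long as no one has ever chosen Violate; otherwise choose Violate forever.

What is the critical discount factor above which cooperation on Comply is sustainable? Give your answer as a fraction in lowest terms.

5/(1−δ) ≥ 11 + 3δ/(1−δ)
5 ≥ 11 − 8δ
δ ≥ 6/8 = 3/4.

3/4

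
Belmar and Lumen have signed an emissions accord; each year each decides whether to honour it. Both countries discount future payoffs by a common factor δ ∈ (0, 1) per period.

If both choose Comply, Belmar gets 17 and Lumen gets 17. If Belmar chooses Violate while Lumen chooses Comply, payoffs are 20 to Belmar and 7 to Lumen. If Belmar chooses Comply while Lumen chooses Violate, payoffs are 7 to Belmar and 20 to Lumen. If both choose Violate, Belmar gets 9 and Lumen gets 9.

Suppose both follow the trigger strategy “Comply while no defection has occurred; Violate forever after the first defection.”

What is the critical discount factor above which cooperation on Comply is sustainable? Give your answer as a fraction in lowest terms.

One-period gain from deviating is 20 − 17 = 3. The loss is 17 − 9 = 8 in every subsequent period, with present value 8·δ/(1−δ).
Deviation is unprofitable when 8·δ/(1−δ) ≥ 3, i.e. δ/(1−δ) ≥ 3/8.
Equivalently δ ≥ 3/(3+8) = 3/11.

3/11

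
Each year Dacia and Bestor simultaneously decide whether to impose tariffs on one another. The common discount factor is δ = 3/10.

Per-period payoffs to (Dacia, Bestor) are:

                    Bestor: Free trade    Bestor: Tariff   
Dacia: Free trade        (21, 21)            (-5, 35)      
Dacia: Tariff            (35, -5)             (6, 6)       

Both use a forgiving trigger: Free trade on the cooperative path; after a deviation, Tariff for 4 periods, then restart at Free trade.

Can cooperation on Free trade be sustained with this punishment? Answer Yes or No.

IC: δ+…+δ^4 ≥ (35−21)/(21−6) = 14/15.
At δ = 3/10: partial sum = 0.4251 < 0.9333. Cooperation not sustainable.

No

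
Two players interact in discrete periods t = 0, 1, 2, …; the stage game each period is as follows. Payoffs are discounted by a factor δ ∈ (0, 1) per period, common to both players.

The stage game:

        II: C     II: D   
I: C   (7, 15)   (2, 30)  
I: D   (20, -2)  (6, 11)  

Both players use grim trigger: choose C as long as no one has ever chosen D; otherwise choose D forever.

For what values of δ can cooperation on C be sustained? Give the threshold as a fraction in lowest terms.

I: cooperation gives 7 each period; deviation gives 20 once then 6 forever.
  7/(1−δ) ≥ 20 + 6δ/(1−δ) ⇒ δ ≥ 13/14.
II: cooperation gives 15 each period; deviation gives 30 once then 11 forever.
  δ ≥ 15/19.
Both must hold, so the binding constraint is I's: δ ≥ 13/14.

13/14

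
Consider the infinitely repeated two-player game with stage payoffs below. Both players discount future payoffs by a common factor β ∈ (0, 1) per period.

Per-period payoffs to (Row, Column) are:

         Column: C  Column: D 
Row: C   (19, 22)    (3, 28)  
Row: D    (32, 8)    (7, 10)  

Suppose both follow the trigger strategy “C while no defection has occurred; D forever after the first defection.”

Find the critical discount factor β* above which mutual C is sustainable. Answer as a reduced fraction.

For Row: deviation gain 32−19 = 13, per-period punishment loss 19−7 = 12. IC gives β ≥ 13/25.
For Column: gain 6, loss 12 per period, so β ≥ 6/18 = 1/3.
The tighter constraint is Row's, so cooperation needs β ≥ 13/25.

13/25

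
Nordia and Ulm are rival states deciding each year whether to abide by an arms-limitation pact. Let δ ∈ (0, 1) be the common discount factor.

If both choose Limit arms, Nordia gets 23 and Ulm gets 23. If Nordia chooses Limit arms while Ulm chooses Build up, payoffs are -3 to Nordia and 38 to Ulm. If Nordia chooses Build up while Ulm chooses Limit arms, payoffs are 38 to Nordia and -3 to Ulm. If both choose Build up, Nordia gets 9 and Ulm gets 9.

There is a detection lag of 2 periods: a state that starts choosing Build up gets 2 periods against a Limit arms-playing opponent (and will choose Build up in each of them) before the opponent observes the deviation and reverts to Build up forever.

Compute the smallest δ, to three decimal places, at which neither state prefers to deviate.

0.719

A deviator earns 38 for 2 periods, then 9 forever; cooperating earns 23 forever. Multiplying the IC by (1−δ):
23 ≥ 38(1−δ^2) + 9δ^2, so 29·δ^2 ≥ 15 and δ^2 ≥ 15/29.
δ ≥ (15/29)^(1/2) ≈ 0.719.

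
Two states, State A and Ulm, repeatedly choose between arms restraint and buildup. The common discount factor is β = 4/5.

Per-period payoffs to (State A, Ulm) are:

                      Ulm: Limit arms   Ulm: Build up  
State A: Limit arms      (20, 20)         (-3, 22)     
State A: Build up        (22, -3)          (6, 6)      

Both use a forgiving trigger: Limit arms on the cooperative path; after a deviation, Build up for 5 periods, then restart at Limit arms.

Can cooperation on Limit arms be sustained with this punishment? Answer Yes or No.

IC: β+…+β^5 ≥ (22−20)/(20−6) = 1/7.
At β = 4/5: partial sum = 2.6893 ≥ 0.1429. Cooperation sustainable.

Yes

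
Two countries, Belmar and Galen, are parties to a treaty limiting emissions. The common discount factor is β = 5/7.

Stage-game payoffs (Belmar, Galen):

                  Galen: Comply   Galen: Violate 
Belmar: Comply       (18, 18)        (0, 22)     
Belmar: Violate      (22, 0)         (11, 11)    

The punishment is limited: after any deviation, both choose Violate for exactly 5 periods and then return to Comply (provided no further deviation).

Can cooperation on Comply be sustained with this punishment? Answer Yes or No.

IC: β+…+β^5 ≥ (22−18)/(18−11) = 4/7.
At β = 5/7: partial sum = 2.0352 ≥ 0.5714. Cooperation sustainable.

Yes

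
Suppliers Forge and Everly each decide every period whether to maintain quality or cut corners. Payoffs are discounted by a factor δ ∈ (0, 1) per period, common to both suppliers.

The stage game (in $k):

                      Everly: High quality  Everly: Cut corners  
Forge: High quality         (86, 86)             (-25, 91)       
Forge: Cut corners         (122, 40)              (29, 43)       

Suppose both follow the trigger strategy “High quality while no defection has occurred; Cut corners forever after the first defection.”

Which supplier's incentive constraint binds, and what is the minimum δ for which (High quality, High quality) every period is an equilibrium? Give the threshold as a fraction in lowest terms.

Forge; δ ≥ 12/31

Forge: cooperation gives 86 each period; deviation gives 122 once then 29 forever.
  86/(1−δ) ≥ 122 + 29δ/(1−δ) ⇒ δ ≥ 36/93 = 12/31.
Everly: cooperation gives 86 each period; deviation gives 91 once then 43 forever.
  δ ≥ 5/48.
Both must hold, so the binding constraint is Forge's: δ ≥ 12/31.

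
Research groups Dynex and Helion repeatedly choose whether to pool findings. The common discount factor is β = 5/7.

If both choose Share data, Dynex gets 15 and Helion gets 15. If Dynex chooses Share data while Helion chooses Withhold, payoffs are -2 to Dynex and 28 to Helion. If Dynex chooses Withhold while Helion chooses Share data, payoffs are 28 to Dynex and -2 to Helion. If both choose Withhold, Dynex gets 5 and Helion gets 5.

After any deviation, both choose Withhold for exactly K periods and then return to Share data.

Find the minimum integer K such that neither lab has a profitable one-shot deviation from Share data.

3

No profitable deviation requires (15−5)(β+…+β^K) ≥ 28−15, i.e. β+…+β^K ≥ 13/10 ≈ 1.3000.
With β = 5/7, the partial sums are K=1: 0.7143, K=2: 1.2245, K=3: 1.5889.
K = 3 is the first length at which the sum reaches 1.3000.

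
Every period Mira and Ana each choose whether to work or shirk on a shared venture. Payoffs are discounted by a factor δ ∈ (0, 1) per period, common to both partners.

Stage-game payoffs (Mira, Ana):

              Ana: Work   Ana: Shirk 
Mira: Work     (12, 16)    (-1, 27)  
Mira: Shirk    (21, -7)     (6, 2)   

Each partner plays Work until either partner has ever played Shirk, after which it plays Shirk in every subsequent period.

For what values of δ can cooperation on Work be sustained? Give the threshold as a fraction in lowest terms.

3/5

For Mira: deviation gain 21−12 = 9, per-period punishment loss 12−6 = 6. IC gives δ ≥ 9/15 = 3/5.
For Ana: gain 11, loss 14 per period, so δ ≥ 11/25.
The tighter constraint is Mira's, so cooperation needs δ ≥ 3/5.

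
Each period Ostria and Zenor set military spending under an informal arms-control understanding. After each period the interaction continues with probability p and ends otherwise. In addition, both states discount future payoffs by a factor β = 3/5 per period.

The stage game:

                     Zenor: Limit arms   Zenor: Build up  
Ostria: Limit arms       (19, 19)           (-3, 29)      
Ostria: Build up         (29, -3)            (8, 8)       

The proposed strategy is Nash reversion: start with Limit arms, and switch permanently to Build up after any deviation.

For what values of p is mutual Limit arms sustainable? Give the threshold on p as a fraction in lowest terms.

50/63

Expected continuation weight on next period's payoff is β·p = 3/5·p, which plays the role of the discount factor.
Cooperation requires 3/5·p ≥ (29−19)/(29−8) = 10/21, hence p ≥ 50/63.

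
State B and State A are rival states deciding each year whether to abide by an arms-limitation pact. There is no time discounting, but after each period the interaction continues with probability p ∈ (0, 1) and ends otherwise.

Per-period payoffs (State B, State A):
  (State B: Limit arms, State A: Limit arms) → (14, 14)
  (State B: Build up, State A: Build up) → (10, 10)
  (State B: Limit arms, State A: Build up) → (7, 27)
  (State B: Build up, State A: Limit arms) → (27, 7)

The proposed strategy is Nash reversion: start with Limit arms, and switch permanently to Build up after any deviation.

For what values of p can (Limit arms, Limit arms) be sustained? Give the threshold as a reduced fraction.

Expected cooperation value is 14 + p·14 + p²·14 + … = 14/(1−p); deviation gives 27 + p·10/(1−p).
14 ≥ 27(1−p) + 10p ⇒ 17p ≥ 13 ⇒ p ≥ 13/17.

13/17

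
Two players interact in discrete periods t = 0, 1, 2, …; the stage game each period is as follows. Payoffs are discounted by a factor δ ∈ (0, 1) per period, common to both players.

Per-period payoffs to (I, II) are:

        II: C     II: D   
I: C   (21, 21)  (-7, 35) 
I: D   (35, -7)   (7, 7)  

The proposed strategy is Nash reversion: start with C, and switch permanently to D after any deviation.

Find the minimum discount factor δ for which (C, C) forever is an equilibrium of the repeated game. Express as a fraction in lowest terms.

21/(1−δ) ≥ 35 + 7δ/(1−δ)
21 ≥ 35 − 28δ
δ ≥ 14/28 = 1/2.

1/2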